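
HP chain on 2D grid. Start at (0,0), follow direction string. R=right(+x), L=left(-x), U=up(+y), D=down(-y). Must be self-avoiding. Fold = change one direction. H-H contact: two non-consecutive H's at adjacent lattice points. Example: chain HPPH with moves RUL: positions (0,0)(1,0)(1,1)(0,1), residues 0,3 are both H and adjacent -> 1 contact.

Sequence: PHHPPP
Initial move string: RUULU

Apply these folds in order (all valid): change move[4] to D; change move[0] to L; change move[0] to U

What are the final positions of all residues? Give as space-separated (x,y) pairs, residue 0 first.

Initial moves: RUULU
Fold: move[4]->D => RUULD (positions: [(0, 0), (1, 0), (1, 1), (1, 2), (0, 2), (0, 1)])
Fold: move[0]->L => LUULD (positions: [(0, 0), (-1, 0), (-1, 1), (-1, 2), (-2, 2), (-2, 1)])
Fold: move[0]->U => UUULD (positions: [(0, 0), (0, 1), (0, 2), (0, 3), (-1, 3), (-1, 2)])

Answer: (0,0) (0,1) (0,2) (0,3) (-1,3) (-1,2)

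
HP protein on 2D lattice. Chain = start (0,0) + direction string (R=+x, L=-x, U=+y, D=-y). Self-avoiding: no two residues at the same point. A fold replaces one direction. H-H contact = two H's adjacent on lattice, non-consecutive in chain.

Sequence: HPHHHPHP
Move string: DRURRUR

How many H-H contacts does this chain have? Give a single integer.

Answer: 1

Derivation:
Positions: [(0, 0), (0, -1), (1, -1), (1, 0), (2, 0), (3, 0), (3, 1), (4, 1)]
H-H contact: residue 0 @(0,0) - residue 3 @(1, 0)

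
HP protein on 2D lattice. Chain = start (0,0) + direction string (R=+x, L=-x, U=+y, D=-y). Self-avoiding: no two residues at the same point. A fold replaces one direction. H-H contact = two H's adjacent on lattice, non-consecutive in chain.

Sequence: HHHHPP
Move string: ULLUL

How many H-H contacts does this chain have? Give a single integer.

Positions: [(0, 0), (0, 1), (-1, 1), (-2, 1), (-2, 2), (-3, 2)]
No H-H contacts found.

Answer: 0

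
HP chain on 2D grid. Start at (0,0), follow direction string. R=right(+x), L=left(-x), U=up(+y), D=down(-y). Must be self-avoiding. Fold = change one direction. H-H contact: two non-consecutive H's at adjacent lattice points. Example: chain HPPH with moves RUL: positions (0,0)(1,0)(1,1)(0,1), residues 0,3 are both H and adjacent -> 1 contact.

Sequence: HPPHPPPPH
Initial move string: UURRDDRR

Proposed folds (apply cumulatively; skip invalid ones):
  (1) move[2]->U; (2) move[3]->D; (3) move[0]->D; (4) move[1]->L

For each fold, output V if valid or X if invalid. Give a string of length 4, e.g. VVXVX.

Answer: VXXX

Derivation:
Initial: UURRDDRR -> [(0, 0), (0, 1), (0, 2), (1, 2), (2, 2), (2, 1), (2, 0), (3, 0), (4, 0)]
Fold 1: move[2]->U => UUURDDRR VALID
Fold 2: move[3]->D => UUUDDDRR INVALID (collision), skipped
Fold 3: move[0]->D => DUURDDRR INVALID (collision), skipped
Fold 4: move[1]->L => ULURDDRR INVALID (collision), skipped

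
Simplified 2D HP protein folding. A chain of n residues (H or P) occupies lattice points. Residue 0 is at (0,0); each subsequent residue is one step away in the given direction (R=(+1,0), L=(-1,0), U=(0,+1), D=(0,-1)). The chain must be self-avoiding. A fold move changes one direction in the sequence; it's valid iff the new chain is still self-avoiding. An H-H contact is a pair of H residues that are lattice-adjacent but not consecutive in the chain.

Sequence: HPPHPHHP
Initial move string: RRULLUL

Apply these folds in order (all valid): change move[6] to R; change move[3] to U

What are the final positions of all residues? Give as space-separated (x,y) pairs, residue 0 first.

Initial moves: RRULLUL
Fold: move[6]->R => RRULLUR (positions: [(0, 0), (1, 0), (2, 0), (2, 1), (1, 1), (0, 1), (0, 2), (1, 2)])
Fold: move[3]->U => RRUULUR (positions: [(0, 0), (1, 0), (2, 0), (2, 1), (2, 2), (1, 2), (1, 3), (2, 3)])

Answer: (0,0) (1,0) (2,0) (2,1) (2,2) (1,2) (1,3) (2,3)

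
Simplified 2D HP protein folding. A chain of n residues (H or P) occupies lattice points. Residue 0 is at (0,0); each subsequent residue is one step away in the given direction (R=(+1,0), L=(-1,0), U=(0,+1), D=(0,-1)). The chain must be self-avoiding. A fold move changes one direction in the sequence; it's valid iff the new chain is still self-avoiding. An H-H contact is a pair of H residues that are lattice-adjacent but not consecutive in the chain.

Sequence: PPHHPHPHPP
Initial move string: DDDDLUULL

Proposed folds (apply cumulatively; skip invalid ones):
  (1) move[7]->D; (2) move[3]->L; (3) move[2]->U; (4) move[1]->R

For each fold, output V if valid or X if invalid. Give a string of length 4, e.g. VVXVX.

Answer: XVXV

Derivation:
Initial: DDDDLUULL -> [(0, 0), (0, -1), (0, -2), (0, -3), (0, -4), (-1, -4), (-1, -3), (-1, -2), (-2, -2), (-3, -2)]
Fold 1: move[7]->D => DDDDLUUDL INVALID (collision), skipped
Fold 2: move[3]->L => DDDLLUULL VALID
Fold 3: move[2]->U => DDULLUULL INVALID (collision), skipped
Fold 4: move[1]->R => DRDLLUULL VALID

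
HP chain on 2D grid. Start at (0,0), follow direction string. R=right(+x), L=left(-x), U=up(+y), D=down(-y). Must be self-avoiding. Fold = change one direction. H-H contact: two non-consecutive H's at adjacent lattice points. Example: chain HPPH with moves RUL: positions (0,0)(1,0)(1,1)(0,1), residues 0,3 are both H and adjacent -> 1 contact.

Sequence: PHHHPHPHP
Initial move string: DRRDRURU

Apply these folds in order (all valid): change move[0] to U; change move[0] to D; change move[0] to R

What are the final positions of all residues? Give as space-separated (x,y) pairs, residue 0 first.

Answer: (0,0) (1,0) (2,0) (3,0) (3,-1) (4,-1) (4,0) (5,0) (5,1)

Derivation:
Initial moves: DRRDRURU
Fold: move[0]->U => URRDRURU (positions: [(0, 0), (0, 1), (1, 1), (2, 1), (2, 0), (3, 0), (3, 1), (4, 1), (4, 2)])
Fold: move[0]->D => DRRDRURU (positions: [(0, 0), (0, -1), (1, -1), (2, -1), (2, -2), (3, -2), (3, -1), (4, -1), (4, 0)])
Fold: move[0]->R => RRRDRURU (positions: [(0, 0), (1, 0), (2, 0), (3, 0), (3, -1), (4, -1), (4, 0), (5, 0), (5, 1)])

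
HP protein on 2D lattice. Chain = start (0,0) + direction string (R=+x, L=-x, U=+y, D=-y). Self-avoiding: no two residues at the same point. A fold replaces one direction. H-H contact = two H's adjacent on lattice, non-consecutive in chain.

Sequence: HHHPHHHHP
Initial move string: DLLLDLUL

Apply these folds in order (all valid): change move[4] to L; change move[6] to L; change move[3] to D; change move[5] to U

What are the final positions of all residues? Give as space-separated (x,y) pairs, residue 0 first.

Answer: (0,0) (0,-1) (-1,-1) (-2,-1) (-2,-2) (-3,-2) (-3,-1) (-4,-1) (-5,-1)

Derivation:
Initial moves: DLLLDLUL
Fold: move[4]->L => DLLLLLUL (positions: [(0, 0), (0, -1), (-1, -1), (-2, -1), (-3, -1), (-4, -1), (-5, -1), (-5, 0), (-6, 0)])
Fold: move[6]->L => DLLLLLLL (positions: [(0, 0), (0, -1), (-1, -1), (-2, -1), (-3, -1), (-4, -1), (-5, -1), (-6, -1), (-7, -1)])
Fold: move[3]->D => DLLDLLLL (positions: [(0, 0), (0, -1), (-1, -1), (-2, -1), (-2, -2), (-3, -2), (-4, -2), (-5, -2), (-6, -2)])
Fold: move[5]->U => DLLDLULL (positions: [(0, 0), (0, -1), (-1, -1), (-2, -1), (-2, -2), (-3, -2), (-3, -1), (-4, -1), (-5, -1)])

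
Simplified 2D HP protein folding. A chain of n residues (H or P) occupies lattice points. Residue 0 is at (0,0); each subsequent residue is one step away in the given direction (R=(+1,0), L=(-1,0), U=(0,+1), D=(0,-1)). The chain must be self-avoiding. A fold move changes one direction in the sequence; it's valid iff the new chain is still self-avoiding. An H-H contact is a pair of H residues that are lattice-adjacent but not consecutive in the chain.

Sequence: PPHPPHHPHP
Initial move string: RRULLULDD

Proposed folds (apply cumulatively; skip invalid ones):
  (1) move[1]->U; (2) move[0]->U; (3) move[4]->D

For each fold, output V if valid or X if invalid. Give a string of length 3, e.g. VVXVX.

Answer: VVX

Derivation:
Initial: RRULLULDD -> [(0, 0), (1, 0), (2, 0), (2, 1), (1, 1), (0, 1), (0, 2), (-1, 2), (-1, 1), (-1, 0)]
Fold 1: move[1]->U => RUULLULDD VALID
Fold 2: move[0]->U => UUULLULDD VALID
Fold 3: move[4]->D => UUULDULDD INVALID (collision), skipped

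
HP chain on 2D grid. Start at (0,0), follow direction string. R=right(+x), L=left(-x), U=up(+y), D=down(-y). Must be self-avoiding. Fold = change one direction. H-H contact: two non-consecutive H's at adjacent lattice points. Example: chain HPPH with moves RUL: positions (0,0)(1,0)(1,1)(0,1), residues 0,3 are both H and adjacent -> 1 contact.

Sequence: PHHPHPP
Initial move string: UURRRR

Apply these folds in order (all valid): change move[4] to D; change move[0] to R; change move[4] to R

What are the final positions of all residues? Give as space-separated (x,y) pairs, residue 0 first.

Answer: (0,0) (1,0) (1,1) (2,1) (3,1) (4,1) (5,1)

Derivation:
Initial moves: UURRRR
Fold: move[4]->D => UURRDR (positions: [(0, 0), (0, 1), (0, 2), (1, 2), (2, 2), (2, 1), (3, 1)])
Fold: move[0]->R => RURRDR (positions: [(0, 0), (1, 0), (1, 1), (2, 1), (3, 1), (3, 0), (4, 0)])
Fold: move[4]->R => RURRRR (positions: [(0, 0), (1, 0), (1, 1), (2, 1), (3, 1), (4, 1), (5, 1)])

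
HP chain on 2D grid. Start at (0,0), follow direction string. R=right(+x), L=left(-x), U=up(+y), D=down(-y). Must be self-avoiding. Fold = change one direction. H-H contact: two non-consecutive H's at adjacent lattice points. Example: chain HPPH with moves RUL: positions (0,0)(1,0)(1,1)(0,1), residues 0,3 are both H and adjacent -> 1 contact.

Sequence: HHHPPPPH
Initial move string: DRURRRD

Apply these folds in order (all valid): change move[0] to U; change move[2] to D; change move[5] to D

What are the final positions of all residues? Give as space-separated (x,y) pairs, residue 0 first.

Initial moves: DRURRRD
Fold: move[0]->U => URURRRD (positions: [(0, 0), (0, 1), (1, 1), (1, 2), (2, 2), (3, 2), (4, 2), (4, 1)])
Fold: move[2]->D => URDRRRD (positions: [(0, 0), (0, 1), (1, 1), (1, 0), (2, 0), (3, 0), (4, 0), (4, -1)])
Fold: move[5]->D => URDRRDD (positions: [(0, 0), (0, 1), (1, 1), (1, 0), (2, 0), (3, 0), (3, -1), (3, -2)])

Answer: (0,0) (0,1) (1,1) (1,0) (2,0) (3,0) (3,-1) (3,-2)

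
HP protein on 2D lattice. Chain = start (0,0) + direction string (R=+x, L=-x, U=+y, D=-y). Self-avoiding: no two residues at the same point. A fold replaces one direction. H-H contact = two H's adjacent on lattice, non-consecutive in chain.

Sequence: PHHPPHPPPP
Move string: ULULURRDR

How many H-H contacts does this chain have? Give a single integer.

Positions: [(0, 0), (0, 1), (-1, 1), (-1, 2), (-2, 2), (-2, 3), (-1, 3), (0, 3), (0, 2), (1, 2)]
No H-H contacts found.

Answer: 0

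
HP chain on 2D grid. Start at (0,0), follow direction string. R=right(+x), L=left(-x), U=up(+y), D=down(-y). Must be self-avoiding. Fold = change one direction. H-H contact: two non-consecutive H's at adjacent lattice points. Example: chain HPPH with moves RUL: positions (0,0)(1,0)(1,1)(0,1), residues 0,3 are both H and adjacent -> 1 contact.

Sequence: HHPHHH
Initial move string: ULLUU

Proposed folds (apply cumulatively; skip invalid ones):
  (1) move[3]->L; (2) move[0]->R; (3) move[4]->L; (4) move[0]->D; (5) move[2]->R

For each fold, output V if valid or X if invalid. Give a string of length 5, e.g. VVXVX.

Initial: ULLUU -> [(0, 0), (0, 1), (-1, 1), (-2, 1), (-2, 2), (-2, 3)]
Fold 1: move[3]->L => ULLLU VALID
Fold 2: move[0]->R => RLLLU INVALID (collision), skipped
Fold 3: move[4]->L => ULLLL VALID
Fold 4: move[0]->D => DLLLL VALID
Fold 5: move[2]->R => DLRLL INVALID (collision), skipped

Answer: VXVVX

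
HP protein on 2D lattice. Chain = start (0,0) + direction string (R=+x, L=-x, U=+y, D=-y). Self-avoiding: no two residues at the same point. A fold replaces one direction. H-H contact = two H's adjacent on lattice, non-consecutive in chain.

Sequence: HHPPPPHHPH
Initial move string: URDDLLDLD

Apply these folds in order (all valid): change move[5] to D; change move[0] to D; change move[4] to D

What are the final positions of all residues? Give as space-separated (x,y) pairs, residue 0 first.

Answer: (0,0) (0,-1) (1,-1) (1,-2) (1,-3) (1,-4) (1,-5) (1,-6) (0,-6) (0,-7)

Derivation:
Initial moves: URDDLLDLD
Fold: move[5]->D => URDDLDDLD (positions: [(0, 0), (0, 1), (1, 1), (1, 0), (1, -1), (0, -1), (0, -2), (0, -3), (-1, -3), (-1, -4)])
Fold: move[0]->D => DRDDLDDLD (positions: [(0, 0), (0, -1), (1, -1), (1, -2), (1, -3), (0, -3), (0, -4), (0, -5), (-1, -5), (-1, -6)])
Fold: move[4]->D => DRDDDDDLD (positions: [(0, 0), (0, -1), (1, -1), (1, -2), (1, -3), (1, -4), (1, -5), (1, -6), (0, -6), (0, -7)])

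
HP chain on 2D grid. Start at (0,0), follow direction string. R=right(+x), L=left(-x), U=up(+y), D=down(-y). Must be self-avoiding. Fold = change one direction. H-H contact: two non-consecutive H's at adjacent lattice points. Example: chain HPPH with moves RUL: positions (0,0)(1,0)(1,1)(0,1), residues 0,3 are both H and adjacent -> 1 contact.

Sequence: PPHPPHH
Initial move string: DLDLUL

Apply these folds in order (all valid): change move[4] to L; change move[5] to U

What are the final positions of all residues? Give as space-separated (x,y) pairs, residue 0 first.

Answer: (0,0) (0,-1) (-1,-1) (-1,-2) (-2,-2) (-3,-2) (-3,-1)

Derivation:
Initial moves: DLDLUL
Fold: move[4]->L => DLDLLL (positions: [(0, 0), (0, -1), (-1, -1), (-1, -2), (-2, -2), (-3, -2), (-4, -2)])
Fold: move[5]->U => DLDLLU (positions: [(0, 0), (0, -1), (-1, -1), (-1, -2), (-2, -2), (-3, -2), (-3, -1)])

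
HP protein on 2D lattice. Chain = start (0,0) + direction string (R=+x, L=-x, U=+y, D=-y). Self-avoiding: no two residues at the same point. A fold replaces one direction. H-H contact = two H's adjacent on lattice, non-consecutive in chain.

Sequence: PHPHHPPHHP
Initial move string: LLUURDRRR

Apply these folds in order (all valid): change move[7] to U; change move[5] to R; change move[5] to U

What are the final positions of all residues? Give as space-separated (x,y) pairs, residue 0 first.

Initial moves: LLUURDRRR
Fold: move[7]->U => LLUURDRUR (positions: [(0, 0), (-1, 0), (-2, 0), (-2, 1), (-2, 2), (-1, 2), (-1, 1), (0, 1), (0, 2), (1, 2)])
Fold: move[5]->R => LLUURRRUR (positions: [(0, 0), (-1, 0), (-2, 0), (-2, 1), (-2, 2), (-1, 2), (0, 2), (1, 2), (1, 3), (2, 3)])
Fold: move[5]->U => LLUURURUR (positions: [(0, 0), (-1, 0), (-2, 0), (-2, 1), (-2, 2), (-1, 2), (-1, 3), (0, 3), (0, 4), (1, 4)])

Answer: (0,0) (-1,0) (-2,0) (-2,1) (-2,2) (-1,2) (-1,3) (0,3) (0,4) (1,4)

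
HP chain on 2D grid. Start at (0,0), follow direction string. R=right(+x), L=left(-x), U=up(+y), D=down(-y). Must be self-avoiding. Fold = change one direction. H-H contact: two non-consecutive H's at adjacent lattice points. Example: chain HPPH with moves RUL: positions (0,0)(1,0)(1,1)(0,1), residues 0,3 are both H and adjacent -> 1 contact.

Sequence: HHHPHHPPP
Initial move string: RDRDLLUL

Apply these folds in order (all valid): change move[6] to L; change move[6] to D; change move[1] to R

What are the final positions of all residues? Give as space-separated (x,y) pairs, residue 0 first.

Initial moves: RDRDLLUL
Fold: move[6]->L => RDRDLLLL (positions: [(0, 0), (1, 0), (1, -1), (2, -1), (2, -2), (1, -2), (0, -2), (-1, -2), (-2, -2)])
Fold: move[6]->D => RDRDLLDL (positions: [(0, 0), (1, 0), (1, -1), (2, -1), (2, -2), (1, -2), (0, -2), (0, -3), (-1, -3)])
Fold: move[1]->R => RRRDLLDL (positions: [(0, 0), (1, 0), (2, 0), (3, 0), (3, -1), (2, -1), (1, -1), (1, -2), (0, -2)])

Answer: (0,0) (1,0) (2,0) (3,0) (3,-1) (2,-1) (1,-1) (1,-2) (0,-2)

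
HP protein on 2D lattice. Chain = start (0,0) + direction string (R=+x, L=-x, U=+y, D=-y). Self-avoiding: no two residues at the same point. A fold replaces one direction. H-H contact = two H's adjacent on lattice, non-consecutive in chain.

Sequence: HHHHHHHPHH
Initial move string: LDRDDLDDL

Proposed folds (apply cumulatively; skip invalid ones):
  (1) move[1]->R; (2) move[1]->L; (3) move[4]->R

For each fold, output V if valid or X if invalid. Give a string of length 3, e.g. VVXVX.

Initial: LDRDDLDDL -> [(0, 0), (-1, 0), (-1, -1), (0, -1), (0, -2), (0, -3), (-1, -3), (-1, -4), (-1, -5), (-2, -5)]
Fold 1: move[1]->R => LRRDDLDDL INVALID (collision), skipped
Fold 2: move[1]->L => LLRDDLDDL INVALID (collision), skipped
Fold 3: move[4]->R => LDRDRLDDL INVALID (collision), skipped

Answer: XXX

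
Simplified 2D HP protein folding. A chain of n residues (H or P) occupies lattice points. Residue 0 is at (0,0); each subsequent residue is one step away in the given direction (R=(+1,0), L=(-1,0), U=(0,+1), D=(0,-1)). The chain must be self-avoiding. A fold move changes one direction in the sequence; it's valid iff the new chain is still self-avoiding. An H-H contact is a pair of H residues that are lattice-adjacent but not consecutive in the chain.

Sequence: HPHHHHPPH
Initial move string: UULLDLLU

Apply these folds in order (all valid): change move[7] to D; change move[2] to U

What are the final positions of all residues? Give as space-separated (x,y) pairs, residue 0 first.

Initial moves: UULLDLLU
Fold: move[7]->D => UULLDLLD (positions: [(0, 0), (0, 1), (0, 2), (-1, 2), (-2, 2), (-2, 1), (-3, 1), (-4, 1), (-4, 0)])
Fold: move[2]->U => UUULDLLD (positions: [(0, 0), (0, 1), (0, 2), (0, 3), (-1, 3), (-1, 2), (-2, 2), (-3, 2), (-3, 1)])

Answer: (0,0) (0,1) (0,2) (0,3) (-1,3) (-1,2) (-2,2) (-3,2) (-3,1)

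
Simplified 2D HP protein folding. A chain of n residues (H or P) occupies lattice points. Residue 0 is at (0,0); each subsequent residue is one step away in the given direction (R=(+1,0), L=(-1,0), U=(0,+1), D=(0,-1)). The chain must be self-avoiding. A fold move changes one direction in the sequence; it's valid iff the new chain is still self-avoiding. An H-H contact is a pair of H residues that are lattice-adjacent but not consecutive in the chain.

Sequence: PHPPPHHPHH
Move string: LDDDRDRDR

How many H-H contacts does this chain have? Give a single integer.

Answer: 0

Derivation:
Positions: [(0, 0), (-1, 0), (-1, -1), (-1, -2), (-1, -3), (0, -3), (0, -4), (1, -4), (1, -5), (2, -5)]
No H-H contacts found.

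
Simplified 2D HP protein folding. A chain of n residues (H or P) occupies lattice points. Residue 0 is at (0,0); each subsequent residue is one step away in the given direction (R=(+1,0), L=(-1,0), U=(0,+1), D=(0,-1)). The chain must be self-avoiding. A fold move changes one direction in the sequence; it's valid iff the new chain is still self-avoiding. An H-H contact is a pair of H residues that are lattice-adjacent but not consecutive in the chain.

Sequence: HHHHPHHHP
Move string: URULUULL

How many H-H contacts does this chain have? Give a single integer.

Positions: [(0, 0), (0, 1), (1, 1), (1, 2), (0, 2), (0, 3), (0, 4), (-1, 4), (-2, 4)]
No H-H contacts found.

Answer: 0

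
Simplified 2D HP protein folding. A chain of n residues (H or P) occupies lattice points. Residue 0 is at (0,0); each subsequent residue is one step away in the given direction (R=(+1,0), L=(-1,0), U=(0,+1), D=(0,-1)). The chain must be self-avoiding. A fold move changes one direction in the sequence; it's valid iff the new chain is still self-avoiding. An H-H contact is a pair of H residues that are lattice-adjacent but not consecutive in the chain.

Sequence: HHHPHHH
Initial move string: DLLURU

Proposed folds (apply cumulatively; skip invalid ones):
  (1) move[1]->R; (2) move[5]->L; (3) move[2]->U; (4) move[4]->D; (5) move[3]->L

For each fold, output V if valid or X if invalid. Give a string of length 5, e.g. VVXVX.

Initial: DLLURU -> [(0, 0), (0, -1), (-1, -1), (-2, -1), (-2, 0), (-1, 0), (-1, 1)]
Fold 1: move[1]->R => DRLURU INVALID (collision), skipped
Fold 2: move[5]->L => DLLURL INVALID (collision), skipped
Fold 3: move[2]->U => DLUURU VALID
Fold 4: move[4]->D => DLUUDU INVALID (collision), skipped
Fold 5: move[3]->L => DLULRU INVALID (collision), skipped

Answer: XXVXX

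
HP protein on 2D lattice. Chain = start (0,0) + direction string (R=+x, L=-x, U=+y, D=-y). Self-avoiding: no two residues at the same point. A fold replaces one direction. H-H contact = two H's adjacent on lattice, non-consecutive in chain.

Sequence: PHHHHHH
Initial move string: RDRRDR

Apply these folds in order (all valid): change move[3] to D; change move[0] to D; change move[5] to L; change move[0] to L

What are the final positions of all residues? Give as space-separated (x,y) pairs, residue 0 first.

Initial moves: RDRRDR
Fold: move[3]->D => RDRDDR (positions: [(0, 0), (1, 0), (1, -1), (2, -1), (2, -2), (2, -3), (3, -3)])
Fold: move[0]->D => DDRDDR (positions: [(0, 0), (0, -1), (0, -2), (1, -2), (1, -3), (1, -4), (2, -4)])
Fold: move[5]->L => DDRDDL (positions: [(0, 0), (0, -1), (0, -2), (1, -2), (1, -3), (1, -4), (0, -4)])
Fold: move[0]->L => LDRDDL (positions: [(0, 0), (-1, 0), (-1, -1), (0, -1), (0, -2), (0, -3), (-1, -3)])

Answer: (0,0) (-1,0) (-1,-1) (0,-1) (0,-2) (0,-3) (-1,-3)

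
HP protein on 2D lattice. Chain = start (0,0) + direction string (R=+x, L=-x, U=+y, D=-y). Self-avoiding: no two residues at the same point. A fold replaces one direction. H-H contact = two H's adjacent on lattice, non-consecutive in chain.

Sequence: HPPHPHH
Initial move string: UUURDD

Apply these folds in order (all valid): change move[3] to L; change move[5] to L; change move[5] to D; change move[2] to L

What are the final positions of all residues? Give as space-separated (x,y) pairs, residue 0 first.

Answer: (0,0) (0,1) (0,2) (-1,2) (-2,2) (-2,1) (-2,0)

Derivation:
Initial moves: UUURDD
Fold: move[3]->L => UUULDD (positions: [(0, 0), (0, 1), (0, 2), (0, 3), (-1, 3), (-1, 2), (-1, 1)])
Fold: move[5]->L => UUULDL (positions: [(0, 0), (0, 1), (0, 2), (0, 3), (-1, 3), (-1, 2), (-2, 2)])
Fold: move[5]->D => UUULDD (positions: [(0, 0), (0, 1), (0, 2), (0, 3), (-1, 3), (-1, 2), (-1, 1)])
Fold: move[2]->L => UULLDD (positions: [(0, 0), (0, 1), (0, 2), (-1, 2), (-2, 2), (-2, 1), (-2, 0)])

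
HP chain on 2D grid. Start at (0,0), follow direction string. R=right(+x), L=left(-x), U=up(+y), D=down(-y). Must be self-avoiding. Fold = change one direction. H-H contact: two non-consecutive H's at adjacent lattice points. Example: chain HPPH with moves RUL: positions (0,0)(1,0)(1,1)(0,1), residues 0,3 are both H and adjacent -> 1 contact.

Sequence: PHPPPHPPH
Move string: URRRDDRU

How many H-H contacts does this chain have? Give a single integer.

Answer: 1

Derivation:
Positions: [(0, 0), (0, 1), (1, 1), (2, 1), (3, 1), (3, 0), (3, -1), (4, -1), (4, 0)]
H-H contact: residue 5 @(3,0) - residue 8 @(4, 0)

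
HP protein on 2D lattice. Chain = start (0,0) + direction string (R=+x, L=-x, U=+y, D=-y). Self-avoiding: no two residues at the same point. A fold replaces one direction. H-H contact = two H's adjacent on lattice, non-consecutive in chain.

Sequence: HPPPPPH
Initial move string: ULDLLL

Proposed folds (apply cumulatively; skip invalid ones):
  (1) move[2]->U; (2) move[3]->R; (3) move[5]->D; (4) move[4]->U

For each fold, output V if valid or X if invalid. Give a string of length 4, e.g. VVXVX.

Answer: VXVX

Derivation:
Initial: ULDLLL -> [(0, 0), (0, 1), (-1, 1), (-1, 0), (-2, 0), (-3, 0), (-4, 0)]
Fold 1: move[2]->U => ULULLL VALID
Fold 2: move[3]->R => ULURLL INVALID (collision), skipped
Fold 3: move[5]->D => ULULLD VALID
Fold 4: move[4]->U => ULULUD INVALID (collision), skipped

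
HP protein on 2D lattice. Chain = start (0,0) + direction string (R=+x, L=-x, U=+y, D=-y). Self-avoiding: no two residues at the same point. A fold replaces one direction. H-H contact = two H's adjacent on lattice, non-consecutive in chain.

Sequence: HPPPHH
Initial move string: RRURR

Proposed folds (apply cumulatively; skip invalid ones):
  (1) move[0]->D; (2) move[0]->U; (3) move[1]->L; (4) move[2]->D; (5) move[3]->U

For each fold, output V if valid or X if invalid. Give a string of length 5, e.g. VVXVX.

Initial: RRURR -> [(0, 0), (1, 0), (2, 0), (2, 1), (3, 1), (4, 1)]
Fold 1: move[0]->D => DRURR VALID
Fold 2: move[0]->U => URURR VALID
Fold 3: move[1]->L => ULURR VALID
Fold 4: move[2]->D => ULDRR INVALID (collision), skipped
Fold 5: move[3]->U => ULUUR VALID

Answer: VVVXV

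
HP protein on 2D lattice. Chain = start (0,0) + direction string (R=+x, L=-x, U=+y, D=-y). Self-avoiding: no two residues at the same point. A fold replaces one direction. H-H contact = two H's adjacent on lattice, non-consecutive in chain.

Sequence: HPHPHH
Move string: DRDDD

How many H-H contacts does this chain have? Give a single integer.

Positions: [(0, 0), (0, -1), (1, -1), (1, -2), (1, -3), (1, -4)]
No H-H contacts found.

Answer: 0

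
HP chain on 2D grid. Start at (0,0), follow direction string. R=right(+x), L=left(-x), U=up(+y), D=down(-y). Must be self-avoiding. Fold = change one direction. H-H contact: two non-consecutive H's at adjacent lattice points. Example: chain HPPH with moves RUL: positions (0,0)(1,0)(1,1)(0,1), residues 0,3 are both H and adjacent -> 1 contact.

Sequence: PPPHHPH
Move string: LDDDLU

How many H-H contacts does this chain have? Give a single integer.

Answer: 1

Derivation:
Positions: [(0, 0), (-1, 0), (-1, -1), (-1, -2), (-1, -3), (-2, -3), (-2, -2)]
H-H contact: residue 3 @(-1,-2) - residue 6 @(-2, -2)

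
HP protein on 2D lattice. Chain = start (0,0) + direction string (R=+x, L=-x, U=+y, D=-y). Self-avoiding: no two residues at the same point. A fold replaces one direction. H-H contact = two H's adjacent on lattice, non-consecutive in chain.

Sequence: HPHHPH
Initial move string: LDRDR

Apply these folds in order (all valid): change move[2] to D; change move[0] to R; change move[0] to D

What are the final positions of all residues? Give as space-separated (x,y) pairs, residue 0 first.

Initial moves: LDRDR
Fold: move[2]->D => LDDDR (positions: [(0, 0), (-1, 0), (-1, -1), (-1, -2), (-1, -3), (0, -3)])
Fold: move[0]->R => RDDDR (positions: [(0, 0), (1, 0), (1, -1), (1, -2), (1, -3), (2, -3)])
Fold: move[0]->D => DDDDR (positions: [(0, 0), (0, -1), (0, -2), (0, -3), (0, -4), (1, -4)])

Answer: (0,0) (0,-1) (0,-2) (0,-3) (0,-4) (1,-4)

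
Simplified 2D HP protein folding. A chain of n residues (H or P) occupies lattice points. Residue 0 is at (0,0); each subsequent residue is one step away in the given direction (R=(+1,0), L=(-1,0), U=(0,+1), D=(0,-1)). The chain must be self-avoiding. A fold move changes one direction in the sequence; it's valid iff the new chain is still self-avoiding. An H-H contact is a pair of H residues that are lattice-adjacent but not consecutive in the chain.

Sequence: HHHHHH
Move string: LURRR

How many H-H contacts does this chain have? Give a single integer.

Answer: 1

Derivation:
Positions: [(0, 0), (-1, 0), (-1, 1), (0, 1), (1, 1), (2, 1)]
H-H contact: residue 0 @(0,0) - residue 3 @(0, 1)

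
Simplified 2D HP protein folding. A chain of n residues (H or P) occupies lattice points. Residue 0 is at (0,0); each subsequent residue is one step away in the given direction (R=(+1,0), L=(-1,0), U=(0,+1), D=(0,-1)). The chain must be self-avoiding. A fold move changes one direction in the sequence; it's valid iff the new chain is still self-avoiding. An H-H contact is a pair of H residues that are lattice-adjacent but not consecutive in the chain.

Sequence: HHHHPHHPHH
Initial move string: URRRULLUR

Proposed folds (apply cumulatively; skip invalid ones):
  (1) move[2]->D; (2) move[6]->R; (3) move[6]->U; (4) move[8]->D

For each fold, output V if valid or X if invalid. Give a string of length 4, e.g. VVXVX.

Answer: XXVX

Derivation:
Initial: URRRULLUR -> [(0, 0), (0, 1), (1, 1), (2, 1), (3, 1), (3, 2), (2, 2), (1, 2), (1, 3), (2, 3)]
Fold 1: move[2]->D => URDRULLUR INVALID (collision), skipped
Fold 2: move[6]->R => URRRULRUR INVALID (collision), skipped
Fold 3: move[6]->U => URRRULUUR VALID
Fold 4: move[8]->D => URRRULUUD INVALID (collision), skipped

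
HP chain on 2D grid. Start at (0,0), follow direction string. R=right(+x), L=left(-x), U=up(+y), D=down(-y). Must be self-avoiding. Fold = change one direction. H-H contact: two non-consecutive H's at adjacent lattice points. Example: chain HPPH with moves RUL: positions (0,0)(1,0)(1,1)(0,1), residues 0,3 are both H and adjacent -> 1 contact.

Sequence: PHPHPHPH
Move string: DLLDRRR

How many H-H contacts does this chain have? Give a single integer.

Positions: [(0, 0), (0, -1), (-1, -1), (-2, -1), (-2, -2), (-1, -2), (0, -2), (1, -2)]
No H-H contacts found.

Answer: 0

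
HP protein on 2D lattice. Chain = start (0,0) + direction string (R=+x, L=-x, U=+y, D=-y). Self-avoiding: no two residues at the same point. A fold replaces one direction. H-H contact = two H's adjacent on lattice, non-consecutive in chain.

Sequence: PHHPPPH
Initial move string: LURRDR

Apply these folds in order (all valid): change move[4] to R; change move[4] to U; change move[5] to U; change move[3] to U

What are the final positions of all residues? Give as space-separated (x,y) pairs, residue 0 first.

Initial moves: LURRDR
Fold: move[4]->R => LURRRR (positions: [(0, 0), (-1, 0), (-1, 1), (0, 1), (1, 1), (2, 1), (3, 1)])
Fold: move[4]->U => LURRUR (positions: [(0, 0), (-1, 0), (-1, 1), (0, 1), (1, 1), (1, 2), (2, 2)])
Fold: move[5]->U => LURRUU (positions: [(0, 0), (-1, 0), (-1, 1), (0, 1), (1, 1), (1, 2), (1, 3)])
Fold: move[3]->U => LURUUU (positions: [(0, 0), (-1, 0), (-1, 1), (0, 1), (0, 2), (0, 3), (0, 4)])

Answer: (0,0) (-1,0) (-1,1) (0,1) (0,2) (0,3) (0,4)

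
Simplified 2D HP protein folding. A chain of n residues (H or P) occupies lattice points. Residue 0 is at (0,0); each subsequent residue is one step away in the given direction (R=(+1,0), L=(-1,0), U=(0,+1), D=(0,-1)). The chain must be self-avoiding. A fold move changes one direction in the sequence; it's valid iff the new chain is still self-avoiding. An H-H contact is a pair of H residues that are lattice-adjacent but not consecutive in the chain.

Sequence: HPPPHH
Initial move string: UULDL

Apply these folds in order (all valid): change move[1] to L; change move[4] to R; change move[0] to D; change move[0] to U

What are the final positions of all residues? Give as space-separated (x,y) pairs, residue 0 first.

Initial moves: UULDL
Fold: move[1]->L => ULLDL (positions: [(0, 0), (0, 1), (-1, 1), (-2, 1), (-2, 0), (-3, 0)])
Fold: move[4]->R => ULLDR (positions: [(0, 0), (0, 1), (-1, 1), (-2, 1), (-2, 0), (-1, 0)])
Fold: move[0]->D => DLLDR (positions: [(0, 0), (0, -1), (-1, -1), (-2, -1), (-2, -2), (-1, -2)])
Fold: move[0]->U => ULLDR (positions: [(0, 0), (0, 1), (-1, 1), (-2, 1), (-2, 0), (-1, 0)])

Answer: (0,0) (0,1) (-1,1) (-2,1) (-2,0) (-1,0)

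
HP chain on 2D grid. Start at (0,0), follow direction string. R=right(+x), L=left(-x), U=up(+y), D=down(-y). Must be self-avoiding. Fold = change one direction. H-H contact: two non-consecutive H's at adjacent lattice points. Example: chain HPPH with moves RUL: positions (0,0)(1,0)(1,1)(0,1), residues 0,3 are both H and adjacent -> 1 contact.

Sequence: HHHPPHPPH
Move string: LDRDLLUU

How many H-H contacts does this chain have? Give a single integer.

Positions: [(0, 0), (-1, 0), (-1, -1), (0, -1), (0, -2), (-1, -2), (-2, -2), (-2, -1), (-2, 0)]
H-H contact: residue 1 @(-1,0) - residue 8 @(-2, 0)
H-H contact: residue 2 @(-1,-1) - residue 5 @(-1, -2)

Answer: 2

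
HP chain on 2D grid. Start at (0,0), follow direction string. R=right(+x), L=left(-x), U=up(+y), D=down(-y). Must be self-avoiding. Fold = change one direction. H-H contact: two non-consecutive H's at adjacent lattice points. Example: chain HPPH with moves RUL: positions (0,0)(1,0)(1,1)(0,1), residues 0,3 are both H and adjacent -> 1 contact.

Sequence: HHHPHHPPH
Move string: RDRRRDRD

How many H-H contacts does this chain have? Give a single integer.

Positions: [(0, 0), (1, 0), (1, -1), (2, -1), (3, -1), (4, -1), (4, -2), (5, -2), (5, -3)]
No H-H contacts found.

Answer: 0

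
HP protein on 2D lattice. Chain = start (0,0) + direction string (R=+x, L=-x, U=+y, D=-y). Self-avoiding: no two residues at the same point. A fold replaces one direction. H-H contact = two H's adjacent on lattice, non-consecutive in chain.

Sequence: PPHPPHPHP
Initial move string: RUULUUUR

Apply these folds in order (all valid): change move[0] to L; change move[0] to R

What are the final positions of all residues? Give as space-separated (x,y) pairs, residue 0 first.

Answer: (0,0) (1,0) (1,1) (1,2) (0,2) (0,3) (0,4) (0,5) (1,5)

Derivation:
Initial moves: RUULUUUR
Fold: move[0]->L => LUULUUUR (positions: [(0, 0), (-1, 0), (-1, 1), (-1, 2), (-2, 2), (-2, 3), (-2, 4), (-2, 5), (-1, 5)])
Fold: move[0]->R => RUULUUUR (positions: [(0, 0), (1, 0), (1, 1), (1, 2), (0, 2), (0, 3), (0, 4), (0, 5), (1, 5)])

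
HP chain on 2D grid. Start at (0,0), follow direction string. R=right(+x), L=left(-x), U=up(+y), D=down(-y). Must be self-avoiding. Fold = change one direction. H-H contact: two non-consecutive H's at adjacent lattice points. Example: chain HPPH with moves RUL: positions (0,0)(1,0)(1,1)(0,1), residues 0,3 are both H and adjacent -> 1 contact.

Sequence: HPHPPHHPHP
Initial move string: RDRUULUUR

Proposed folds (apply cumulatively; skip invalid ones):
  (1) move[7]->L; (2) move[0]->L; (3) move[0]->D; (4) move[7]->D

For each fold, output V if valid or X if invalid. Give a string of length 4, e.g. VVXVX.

Initial: RDRUULUUR -> [(0, 0), (1, 0), (1, -1), (2, -1), (2, 0), (2, 1), (1, 1), (1, 2), (1, 3), (2, 3)]
Fold 1: move[7]->L => RDRUULULR INVALID (collision), skipped
Fold 2: move[0]->L => LDRUULUUR INVALID (collision), skipped
Fold 3: move[0]->D => DDRUULUUR INVALID (collision), skipped
Fold 4: move[7]->D => RDRUULUDR INVALID (collision), skipped

Answer: XXXX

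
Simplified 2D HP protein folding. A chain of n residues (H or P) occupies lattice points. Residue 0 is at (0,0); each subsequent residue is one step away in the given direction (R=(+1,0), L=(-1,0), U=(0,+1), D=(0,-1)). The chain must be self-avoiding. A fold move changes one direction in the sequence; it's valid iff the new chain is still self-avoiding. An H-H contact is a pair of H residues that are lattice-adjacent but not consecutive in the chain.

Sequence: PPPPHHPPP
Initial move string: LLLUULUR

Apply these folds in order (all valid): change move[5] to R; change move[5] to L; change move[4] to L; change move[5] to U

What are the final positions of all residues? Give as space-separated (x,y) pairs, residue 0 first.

Initial moves: LLLUULUR
Fold: move[5]->R => LLLUURUR (positions: [(0, 0), (-1, 0), (-2, 0), (-3, 0), (-3, 1), (-3, 2), (-2, 2), (-2, 3), (-1, 3)])
Fold: move[5]->L => LLLUULUR (positions: [(0, 0), (-1, 0), (-2, 0), (-3, 0), (-3, 1), (-3, 2), (-4, 2), (-4, 3), (-3, 3)])
Fold: move[4]->L => LLLULLUR (positions: [(0, 0), (-1, 0), (-2, 0), (-3, 0), (-3, 1), (-4, 1), (-5, 1), (-5, 2), (-4, 2)])
Fold: move[5]->U => LLLULUUR (positions: [(0, 0), (-1, 0), (-2, 0), (-3, 0), (-3, 1), (-4, 1), (-4, 2), (-4, 3), (-3, 3)])

Answer: (0,0) (-1,0) (-2,0) (-3,0) (-3,1) (-4,1) (-4,2) (-4,3) (-3,3)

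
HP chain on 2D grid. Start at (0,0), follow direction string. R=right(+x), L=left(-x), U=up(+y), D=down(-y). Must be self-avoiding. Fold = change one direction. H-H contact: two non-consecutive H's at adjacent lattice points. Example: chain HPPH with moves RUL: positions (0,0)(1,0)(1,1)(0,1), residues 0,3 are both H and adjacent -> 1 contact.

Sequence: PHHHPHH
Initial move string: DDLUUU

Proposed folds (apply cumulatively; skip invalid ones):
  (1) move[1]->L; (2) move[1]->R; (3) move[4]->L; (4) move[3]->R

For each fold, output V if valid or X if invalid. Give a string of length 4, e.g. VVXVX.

Answer: VXVX

Derivation:
Initial: DDLUUU -> [(0, 0), (0, -1), (0, -2), (-1, -2), (-1, -1), (-1, 0), (-1, 1)]
Fold 1: move[1]->L => DLLUUU VALID
Fold 2: move[1]->R => DRLUUU INVALID (collision), skipped
Fold 3: move[4]->L => DLLULU VALID
Fold 4: move[3]->R => DLLRLU INVALID (collision), skipped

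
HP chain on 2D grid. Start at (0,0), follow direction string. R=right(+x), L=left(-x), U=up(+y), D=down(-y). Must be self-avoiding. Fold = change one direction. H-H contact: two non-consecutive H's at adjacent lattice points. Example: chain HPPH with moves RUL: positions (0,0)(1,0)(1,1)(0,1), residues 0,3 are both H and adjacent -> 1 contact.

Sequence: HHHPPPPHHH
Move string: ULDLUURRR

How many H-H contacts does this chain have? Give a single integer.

Positions: [(0, 0), (0, 1), (-1, 1), (-1, 0), (-2, 0), (-2, 1), (-2, 2), (-1, 2), (0, 2), (1, 2)]
H-H contact: residue 1 @(0,1) - residue 8 @(0, 2)
H-H contact: residue 2 @(-1,1) - residue 7 @(-1, 2)

Answer: 2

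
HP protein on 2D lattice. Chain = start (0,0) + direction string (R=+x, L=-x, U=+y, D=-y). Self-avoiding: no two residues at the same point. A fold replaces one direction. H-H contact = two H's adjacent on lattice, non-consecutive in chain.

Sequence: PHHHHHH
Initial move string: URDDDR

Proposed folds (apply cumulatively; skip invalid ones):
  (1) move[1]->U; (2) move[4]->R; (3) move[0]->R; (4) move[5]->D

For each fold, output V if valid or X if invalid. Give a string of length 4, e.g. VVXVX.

Initial: URDDDR -> [(0, 0), (0, 1), (1, 1), (1, 0), (1, -1), (1, -2), (2, -2)]
Fold 1: move[1]->U => UUDDDR INVALID (collision), skipped
Fold 2: move[4]->R => URDDRR VALID
Fold 3: move[0]->R => RRDDRR VALID
Fold 4: move[5]->D => RRDDRD VALID

Answer: XVVV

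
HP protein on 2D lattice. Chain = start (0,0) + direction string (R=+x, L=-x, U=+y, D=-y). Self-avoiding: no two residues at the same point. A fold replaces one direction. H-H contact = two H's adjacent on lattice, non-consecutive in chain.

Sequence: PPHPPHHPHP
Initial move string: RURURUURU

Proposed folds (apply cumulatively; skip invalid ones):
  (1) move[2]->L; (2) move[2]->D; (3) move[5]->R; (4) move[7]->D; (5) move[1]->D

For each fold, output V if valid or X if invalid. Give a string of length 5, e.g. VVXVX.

Initial: RURURUURU -> [(0, 0), (1, 0), (1, 1), (2, 1), (2, 2), (3, 2), (3, 3), (3, 4), (4, 4), (4, 5)]
Fold 1: move[2]->L => RULURUURU VALID
Fold 2: move[2]->D => RUDURUURU INVALID (collision), skipped
Fold 3: move[5]->R => RULURRURU VALID
Fold 4: move[7]->D => RULURRUDU INVALID (collision), skipped
Fold 5: move[1]->D => RDLURRURU INVALID (collision), skipped

Answer: VXVXX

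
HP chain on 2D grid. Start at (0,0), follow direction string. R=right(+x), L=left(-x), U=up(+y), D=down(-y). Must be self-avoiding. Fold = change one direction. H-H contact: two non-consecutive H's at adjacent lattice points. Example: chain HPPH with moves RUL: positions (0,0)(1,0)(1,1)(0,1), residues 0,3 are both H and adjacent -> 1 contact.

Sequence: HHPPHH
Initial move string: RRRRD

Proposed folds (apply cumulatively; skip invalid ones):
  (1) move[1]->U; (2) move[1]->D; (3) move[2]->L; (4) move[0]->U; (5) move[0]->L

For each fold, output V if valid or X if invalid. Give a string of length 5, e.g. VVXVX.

Answer: VVXXV

Derivation:
Initial: RRRRD -> [(0, 0), (1, 0), (2, 0), (3, 0), (4, 0), (4, -1)]
Fold 1: move[1]->U => RURRD VALID
Fold 2: move[1]->D => RDRRD VALID
Fold 3: move[2]->L => RDLRD INVALID (collision), skipped
Fold 4: move[0]->U => UDRRD INVALID (collision), skipped
Fold 5: move[0]->L => LDRRD VALID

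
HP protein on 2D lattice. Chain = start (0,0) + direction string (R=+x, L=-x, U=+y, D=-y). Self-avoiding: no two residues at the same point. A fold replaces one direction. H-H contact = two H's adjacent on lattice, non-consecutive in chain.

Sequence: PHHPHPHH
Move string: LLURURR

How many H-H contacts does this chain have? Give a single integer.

Positions: [(0, 0), (-1, 0), (-2, 0), (-2, 1), (-1, 1), (-1, 2), (0, 2), (1, 2)]
H-H contact: residue 1 @(-1,0) - residue 4 @(-1, 1)

Answer: 1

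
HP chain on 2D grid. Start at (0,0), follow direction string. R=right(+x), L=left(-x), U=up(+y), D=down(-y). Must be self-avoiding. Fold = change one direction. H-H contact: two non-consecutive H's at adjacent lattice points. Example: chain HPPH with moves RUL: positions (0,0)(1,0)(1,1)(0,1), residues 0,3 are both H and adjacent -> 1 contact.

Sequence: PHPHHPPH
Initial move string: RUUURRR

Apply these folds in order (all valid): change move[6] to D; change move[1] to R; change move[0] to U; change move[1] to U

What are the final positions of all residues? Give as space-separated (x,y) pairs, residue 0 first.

Answer: (0,0) (0,1) (0,2) (0,3) (0,4) (1,4) (2,4) (2,3)

Derivation:
Initial moves: RUUURRR
Fold: move[6]->D => RUUURRD (positions: [(0, 0), (1, 0), (1, 1), (1, 2), (1, 3), (2, 3), (3, 3), (3, 2)])
Fold: move[1]->R => RRUURRD (positions: [(0, 0), (1, 0), (2, 0), (2, 1), (2, 2), (3, 2), (4, 2), (4, 1)])
Fold: move[0]->U => URUURRD (positions: [(0, 0), (0, 1), (1, 1), (1, 2), (1, 3), (2, 3), (3, 3), (3, 2)])
Fold: move[1]->U => UUUURRD (positions: [(0, 0), (0, 1), (0, 2), (0, 3), (0, 4), (1, 4), (2, 4), (2, 3)])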